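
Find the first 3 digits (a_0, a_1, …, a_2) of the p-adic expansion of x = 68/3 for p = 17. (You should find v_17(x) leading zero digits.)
(a_0, …, a_2) = (0, 7, 11)

v_17(68/3) = 1, so a_0 = ... = a_0 = 0. Factor out: x = 17^1 · u with u = 4/3 a unit in ℤ_17. Expand u iteratively via a_{v+i} = u_i mod 17, u_{i+1} = (u_i − a_{v+i})/17:
  u_0 = 4/3;  a_1 = 7;  u_1 = (u_0 − 7)/17 = -1/3
  u_1 = -1/3;  a_2 = 11;  u_2 = (u_1 − 11)/17 = -2/3
Digits: (0, 7, 11).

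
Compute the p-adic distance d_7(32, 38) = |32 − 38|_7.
d_7(32, 38) = 1

Step 1 — x − y = 32 − 38 = -6. Step 2 — v_7(-6) = 0 (factor: -6 = −(7^0 · 6); the sign does not affect v_p). Step 3 — |x − y|_7 = 7^{0} = 1.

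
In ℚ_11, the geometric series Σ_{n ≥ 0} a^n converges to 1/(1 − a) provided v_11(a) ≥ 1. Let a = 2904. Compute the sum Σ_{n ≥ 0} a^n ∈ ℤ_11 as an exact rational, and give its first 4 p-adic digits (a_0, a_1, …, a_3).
Σ a^n = 1/(1 − a) = -1/2903;  first 4 digits = (1, 0, 2, 2)

v_11(a) = 2 ≥ 1, so the series converges in ℤ_11 to 1/(1 − a) = 1/(1 − 2904) = -1/2903. Expand this rational in ℤ_11: compute digits iteratively via d_i = x_i mod 11, x_{i+1} = (x_i − d_i)/11. The first 4 digits are (1, 0, 2, 2).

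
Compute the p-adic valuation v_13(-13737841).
v_13(-13737841) = 5

v_13(n) is the largest exponent k such that 13^k divides n. Factor out: -13737841 = -13^5 · 37. (Sign doesn't affect v_p.) So v_13(-13737841) = 5.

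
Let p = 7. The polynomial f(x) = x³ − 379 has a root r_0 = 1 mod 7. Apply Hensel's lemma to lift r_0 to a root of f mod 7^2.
r_1 = 29 (mod 49)

Hensel: r_{i+1} = r_i − f(r_i)/f′(r_i) mod 7^{i+2}, where f′(x) = 3x². Iterate:
  r_0 = 1 (mod 7)
  r_1 = 29 (mod 49)
Final: r = 29 with f(r) ≡ 0 mod 7^2.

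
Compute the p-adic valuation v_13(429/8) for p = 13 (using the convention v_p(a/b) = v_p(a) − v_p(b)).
v_13(429/8) = 1

Factor powers of 13 from the numerator and denominator of the reduced fraction: 429 = 13^1 · 33 and 8 = 13^0 · 8. Apply v_p(a/b) = v_p(a) − v_p(b): v_13(429/8) = 1 − 0 = 1.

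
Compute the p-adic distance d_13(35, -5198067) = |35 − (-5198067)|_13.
d_13(35, -5198067) = 1/371293

Step 1 — x − y = 35 − (-5198067) = 5198102. Step 2 — v_13(5198102) = 5 (factor: 5198102 = (13^5 · 14); the sign does not affect v_p). Step 3 — |x − y|_13 = 13^{-5} = 1/371293.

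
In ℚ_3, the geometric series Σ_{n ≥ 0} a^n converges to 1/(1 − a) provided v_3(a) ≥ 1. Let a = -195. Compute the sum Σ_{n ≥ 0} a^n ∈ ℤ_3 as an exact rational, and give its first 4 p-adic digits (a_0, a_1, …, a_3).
Σ a^n = 1/(1 − a) = 1/196;  first 4 digits = (1, 1, 0, 1)

v_3(a) = 1 ≥ 1, so the series converges in ℤ_3 to 1/(1 − a) = 1/(1 − (-195)) = 1/196. Expand this rational in ℤ_3: compute digits iteratively via d_i = x_i mod 3, x_{i+1} = (x_i − d_i)/3. The first 4 digits are (1, 1, 0, 1).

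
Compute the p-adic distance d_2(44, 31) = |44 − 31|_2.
d_2(44, 31) = 1

Step 1 — x − y = 44 − 31 = 13. Step 2 — v_2(13) = 0 (factor: 13 = (2^0 · 13); the sign does not affect v_p). Step 3 — |x − y|_2 = 2^{0} = 1.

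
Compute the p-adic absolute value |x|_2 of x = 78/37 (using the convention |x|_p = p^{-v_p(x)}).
|78/37|_2 = 1/2

Step 1 — compute v_2(x) by factoring powers of 2 out of the numerator and denominator: v_2(78/37) = 1. Step 2 — apply |x|_p = p^{-v_p(x)} = 2^{-1} = 1/2.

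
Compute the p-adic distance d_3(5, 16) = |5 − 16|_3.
d_3(5, 16) = 1

Step 1 — x − y = 5 − 16 = -11. Step 2 — v_3(-11) = 0 (factor: -11 = −(3^0 · 11); the sign does not affect v_p). Step 3 — |x − y|_3 = 3^{0} = 1.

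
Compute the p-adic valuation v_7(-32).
v_7(-32) = 0

v_7(n) is the largest exponent k such that 7^k divides n. Factor out: -32 = -7^0 · 32. (Sign doesn't affect v_p.) So v_7(-32) = 0.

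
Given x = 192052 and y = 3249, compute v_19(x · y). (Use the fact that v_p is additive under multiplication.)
v_19(623976948) = 5

v_p(x) = 3 (factor: 192052 = 19^3 · 28); v_p(y) = 2 (factor: 3249 = 19^2 · 9). Additivity: v_p(xy) = v_p(x) + v_p(y) = 3 + 2 = 5. (Direct check: xy = 623976948 = 19^5 · (252).)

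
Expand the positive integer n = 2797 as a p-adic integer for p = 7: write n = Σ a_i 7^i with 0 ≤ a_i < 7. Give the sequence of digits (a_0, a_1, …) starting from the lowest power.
(a_0, a_1, …) = (4, 0, 1, 1, 1)

Repeated division by 7 gives the digits low-to-high: 2797 = 4 + 1·7^2 + 1·7^3 + 1·7^4. Digit sequence: (4, 0, 1, 1, 1).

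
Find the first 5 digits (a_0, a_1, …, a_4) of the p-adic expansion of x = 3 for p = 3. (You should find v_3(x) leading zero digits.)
(a_0, …, a_4) = (0, 1, 0, 0, 0)

v_3(3) = 1, so a_0 = ... = a_0 = 0. Factor out: x = 3^1 · u with u = 1 a unit in ℤ_3. Expand u iteratively via a_{v+i} = u_i mod 3, u_{i+1} = (u_i − a_{v+i})/3:
  u_0 = 1;  a_1 = 1;  u_1 = (u_0 − 1)/3 = 0
  u_1 = 0;  a_2 = 0;  u_2 = (u_1 − 0)/3 = 0
  u_2 = 0;  a_3 = 0;  u_3 = (u_2 − 0)/3 = 0
  u_3 = 0;  a_4 = 0;  u_4 = (u_3 − 0)/3 = 0
Digits: (0, 1, 0, 0, 0).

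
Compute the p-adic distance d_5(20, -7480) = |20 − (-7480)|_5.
d_5(20, -7480) = 1/625

Step 1 — x − y = 20 − (-7480) = 7500. Step 2 — v_5(7500) = 4 (factor: 7500 = (5^4 · 12); the sign does not affect v_p). Step 3 — |x − y|_5 = 5^{-4} = 1/625.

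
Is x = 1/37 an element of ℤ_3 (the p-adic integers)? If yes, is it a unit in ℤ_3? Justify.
x ∈ ℤ_3^× (unit); v_3(x) = 0

ℤ_3 = {x ∈ ℚ_3 : v_3(x) ≥ 0} and ℤ_3^× = {x ∈ ℤ_3 : v_3(x) = 0}. Here v_3(1/37) = v_3(num) − v_3(den) = 0; compare against these criteria.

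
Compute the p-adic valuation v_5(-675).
v_5(-675) = 2

v_5(n) is the largest exponent k such that 5^k divides n. Factor out: -675 = -5^2 · 27. (Sign doesn't affect v_p.) So v_5(-675) = 2.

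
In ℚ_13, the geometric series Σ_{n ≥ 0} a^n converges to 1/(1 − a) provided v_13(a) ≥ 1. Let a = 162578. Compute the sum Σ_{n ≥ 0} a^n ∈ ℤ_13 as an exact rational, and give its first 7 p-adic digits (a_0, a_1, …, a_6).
Σ a^n = 1/(1 − a) = -1/162577;  first 7 digits = (1, 0, 0, 9, 5, 0, 3)

v_13(a) = 3 ≥ 1, so the series converges in ℤ_13 to 1/(1 − a) = 1/(1 − 162578) = -1/162577. Expand this rational in ℤ_13: compute digits iteratively via d_i = x_i mod 13, x_{i+1} = (x_i − d_i)/13. The first 7 digits are (1, 0, 0, 9, 5, 0, 3).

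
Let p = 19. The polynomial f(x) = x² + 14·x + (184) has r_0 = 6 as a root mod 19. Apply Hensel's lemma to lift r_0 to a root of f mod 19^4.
r_3 = 54783 (mod 130321)

Hensel: r_{i+1} = r_i − f(r_i)·(f′(r_i))^{-1} mod 19^{i+2}, f′(x) = 2x + 14. Iterate:
  r_0 = 6 (mod 19)
  r_1 = 272 (mod 361)
  r_2 = 6770 (mod 6859)
  r_3 = 54783 (mod 130321)
Final: r = 54783 satisfies f(r) ≡ 0 mod 19^4.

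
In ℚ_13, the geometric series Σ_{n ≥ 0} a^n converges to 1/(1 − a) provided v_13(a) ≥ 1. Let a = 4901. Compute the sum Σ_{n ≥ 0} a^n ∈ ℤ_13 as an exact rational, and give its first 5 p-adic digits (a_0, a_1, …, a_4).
Σ a^n = 1/(1 − a) = -1/4900;  first 5 digits = (1, 0, 3, 2, 9)

v_13(a) = 2 ≥ 1, so the series converges in ℤ_13 to 1/(1 − a) = 1/(1 − 4901) = -1/4900. Expand this rational in ℤ_13: compute digits iteratively via d_i = x_i mod 13, x_{i+1} = (x_i − d_i)/13. The first 5 digits are (1, 0, 3, 2, 9).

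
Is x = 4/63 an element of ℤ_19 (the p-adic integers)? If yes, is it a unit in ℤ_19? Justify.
x ∈ ℤ_19^× (unit); v_19(x) = 0

ℤ_19 = {x ∈ ℚ_19 : v_19(x) ≥ 0} and ℤ_19^× = {x ∈ ℤ_19 : v_19(x) = 0}. Here v_19(4/63) = v_19(num) − v_19(den) = 0; compare against these criteria.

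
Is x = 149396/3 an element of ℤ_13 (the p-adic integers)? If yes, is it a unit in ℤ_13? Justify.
x ∈ ℤ_13 but not a unit; v_13(x) = 3 > 0

ℤ_13 = {x ∈ ℚ_13 : v_13(x) ≥ 0} and ℤ_13^× = {x ∈ ℤ_13 : v_13(x) = 0}. Here v_13(149396/3) = v_13(num) − v_13(den) = 3; compare against these criteria.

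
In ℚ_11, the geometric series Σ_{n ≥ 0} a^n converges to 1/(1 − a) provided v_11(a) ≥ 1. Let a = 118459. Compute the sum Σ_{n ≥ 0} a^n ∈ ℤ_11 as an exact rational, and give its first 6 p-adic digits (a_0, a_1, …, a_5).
Σ a^n = 1/(1 − a) = -1/118458;  first 6 digits = (1, 0, 0, 1, 8, 0)

v_11(a) = 3 ≥ 1, so the series converges in ℤ_11 to 1/(1 − a) = 1/(1 − 118459) = -1/118458. Expand this rational in ℤ_11: compute digits iteratively via d_i = x_i mod 11, x_{i+1} = (x_i − d_i)/11. The first 6 digits are (1, 0, 0, 1, 8, 0).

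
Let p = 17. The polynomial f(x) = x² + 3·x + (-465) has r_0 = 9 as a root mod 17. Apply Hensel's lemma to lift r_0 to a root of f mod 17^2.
r_1 = 26 (mod 289)

Hensel: r_{i+1} = r_i − f(r_i)·(f′(r_i))^{-1} mod 17^{i+2}, f′(x) = 2x + 3. Iterate:
  r_0 = 9 (mod 17)
  r_1 = 26 (mod 289)
Final: r = 26 satisfies f(r) ≡ 0 mod 17^2.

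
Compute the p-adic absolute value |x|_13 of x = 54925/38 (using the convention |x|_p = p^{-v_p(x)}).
|54925/38|_13 = 1/2197

Step 1 — compute v_13(x) by factoring powers of 13 out of the numerator and denominator: v_13(54925/38) = 3. Step 2 — apply |x|_p = p^{-v_p(x)} = 13^{-3} = 1/2197.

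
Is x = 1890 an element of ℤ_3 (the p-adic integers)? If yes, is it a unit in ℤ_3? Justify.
x ∈ ℤ_3 but not a unit; v_3(x) = 3 > 0

ℤ_3 = {x ∈ ℚ_3 : v_3(x) ≥ 0} and ℤ_3^× = {x ∈ ℤ_3 : v_3(x) = 0}. Here v_3(1890) = v_3(num) − v_3(den) = 3; compare against these criteria.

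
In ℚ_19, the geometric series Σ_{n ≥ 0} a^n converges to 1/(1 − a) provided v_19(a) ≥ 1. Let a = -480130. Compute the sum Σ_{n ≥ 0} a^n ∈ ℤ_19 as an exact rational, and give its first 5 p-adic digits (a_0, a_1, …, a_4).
Σ a^n = 1/(1 − a) = 1/480131;  first 5 digits = (1, 0, 0, 6, 15)

v_19(a) = 3 ≥ 1, so the series converges in ℤ_19 to 1/(1 − a) = 1/(1 − (-480130)) = 1/480131. Expand this rational in ℤ_19: compute digits iteratively via d_i = x_i mod 19, x_{i+1} = (x_i − d_i)/19. The first 5 digits are (1, 0, 0, 6, 15).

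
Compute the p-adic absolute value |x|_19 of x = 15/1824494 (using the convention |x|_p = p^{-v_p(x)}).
|15/1824494|_19 = 130321

Step 1 — compute v_19(x) by factoring powers of 19 out of the numerator and denominator: v_19(15/1824494) = -4. Step 2 — apply |x|_p = p^{-v_p(x)} = 19^{4} = 130321.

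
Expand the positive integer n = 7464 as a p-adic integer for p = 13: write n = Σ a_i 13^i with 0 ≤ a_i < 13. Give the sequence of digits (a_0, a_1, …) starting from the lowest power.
(a_0, a_1, …) = (2, 2, 5, 3)

Repeated division by 13 gives the digits low-to-high: 7464 = 2 + 2·13^1 + 5·13^2 + 3·13^3. Digit sequence: (2, 2, 5, 3).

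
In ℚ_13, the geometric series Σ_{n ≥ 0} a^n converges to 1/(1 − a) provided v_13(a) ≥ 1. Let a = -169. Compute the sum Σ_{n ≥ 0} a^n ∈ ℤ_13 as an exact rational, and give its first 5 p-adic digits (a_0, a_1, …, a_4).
Σ a^n = 1/(1 − a) = 1/170;  first 5 digits = (1, 0, 12, 12, 0)

v_13(a) = 2 ≥ 1, so the series converges in ℤ_13 to 1/(1 − a) = 1/(1 − (-169)) = 1/170. Expand this rational in ℤ_13: compute digits iteratively via d_i = x_i mod 13, x_{i+1} = (x_i − d_i)/13. The first 5 digits are (1, 0, 12, 12, 0).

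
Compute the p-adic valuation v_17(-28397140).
v_17(-28397140) = 5

v_17(n) is the largest exponent k such that 17^k divides n. Factor out: -28397140 = -17^5 · 20. (Sign doesn't affect v_p.) So v_17(-28397140) = 5.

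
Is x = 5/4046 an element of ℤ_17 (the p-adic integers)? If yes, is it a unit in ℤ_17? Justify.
x ∉ ℤ_17 (v_17(x) = -2 < 0)

ℤ_17 = {x ∈ ℚ_17 : v_17(x) ≥ 0} and ℤ_17^× = {x ∈ ℤ_17 : v_17(x) = 0}. Here v_17(5/4046) = v_17(num) − v_17(den) = -2; compare against these criteria.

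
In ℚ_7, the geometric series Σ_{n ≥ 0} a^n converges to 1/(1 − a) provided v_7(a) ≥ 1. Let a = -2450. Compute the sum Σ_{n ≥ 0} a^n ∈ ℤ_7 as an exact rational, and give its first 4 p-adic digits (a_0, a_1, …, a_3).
Σ a^n = 1/(1 − a) = 1/2451;  first 4 digits = (1, 0, 6, 6)

v_7(a) = 2 ≥ 1, so the series converges in ℤ_7 to 1/(1 − a) = 1/(1 − (-2450)) = 1/2451. Expand this rational in ℤ_7: compute digits iteratively via d_i = x_i mod 7, x_{i+1} = (x_i − d_i)/7. The first 4 digits are (1, 0, 6, 6).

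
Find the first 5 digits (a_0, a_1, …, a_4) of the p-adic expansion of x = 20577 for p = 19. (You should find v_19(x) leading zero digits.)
(a_0, …, a_4) = (0, 0, 0, 3, 0)

v_19(20577) = 3, so a_0 = ... = a_2 = 0. Factor out: x = 19^3 · u with u = 3 a unit in ℤ_19. Expand u iteratively via a_{v+i} = u_i mod 19, u_{i+1} = (u_i − a_{v+i})/19:
  u_0 = 3;  a_3 = 3;  u_1 = (u_0 − 3)/19 = 0
  u_1 = 0;  a_4 = 0;  u_2 = (u_1 − 0)/19 = 0
Digits: (0, 0, 0, 3, 0).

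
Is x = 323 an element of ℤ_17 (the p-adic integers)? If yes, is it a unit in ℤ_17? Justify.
x ∈ ℤ_17 but not a unit; v_17(x) = 1 > 0

ℤ_17 = {x ∈ ℚ_17 : v_17(x) ≥ 0} and ℤ_17^× = {x ∈ ℤ_17 : v_17(x) = 0}. Here v_17(323) = v_17(num) − v_17(den) = 1; compare against these criteria.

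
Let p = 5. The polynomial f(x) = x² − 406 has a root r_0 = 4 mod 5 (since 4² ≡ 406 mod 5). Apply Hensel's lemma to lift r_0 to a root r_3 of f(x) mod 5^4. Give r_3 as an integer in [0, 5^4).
r_3 = 409 (mod 625)

Hensel's recurrence: r_{i+1} = r_i − f(r_i)·(f′(r_i))^{-1} mod 5^{i+2}, with f′(x) = 2x. Iterate:
  r_0 = 4 (mod 5)
  r_1 = 9 (mod 25)
  r_2 = 34 (mod 125)
  r_3 = 409 (mod 625)
Final: r_3 = 409, and one checks f(r_3) ≡ 0 mod 5^4.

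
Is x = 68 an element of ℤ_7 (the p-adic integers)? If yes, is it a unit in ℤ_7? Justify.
x ∈ ℤ_7^× (unit); v_7(x) = 0

ℤ_7 = {x ∈ ℚ_7 : v_7(x) ≥ 0} and ℤ_7^× = {x ∈ ℤ_7 : v_7(x) = 0}. Here v_7(68) = v_7(num) − v_7(den) = 0; compare against these criteria.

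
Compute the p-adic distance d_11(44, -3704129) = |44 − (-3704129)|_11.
d_11(44, -3704129) = 1/161051

Step 1 — x − y = 44 − (-3704129) = 3704173. Step 2 — v_11(3704173) = 5 (factor: 3704173 = (11^5 · 23); the sign does not affect v_p). Step 3 — |x − y|_11 = 11^{-5} = 1/161051.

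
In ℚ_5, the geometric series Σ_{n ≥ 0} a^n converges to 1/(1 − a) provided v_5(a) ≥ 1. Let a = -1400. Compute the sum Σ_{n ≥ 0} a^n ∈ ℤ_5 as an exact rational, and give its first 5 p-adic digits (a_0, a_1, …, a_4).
Σ a^n = 1/(1 − a) = 1/1401;  first 5 digits = (1, 0, 4, 3, 3)

v_5(a) = 2 ≥ 1, so the series converges in ℤ_5 to 1/(1 − a) = 1/(1 − (-1400)) = 1/1401. Expand this rational in ℤ_5: compute digits iteratively via d_i = x_i mod 5, x_{i+1} = (x_i − d_i)/5. The first 5 digits are (1, 0, 4, 3, 3).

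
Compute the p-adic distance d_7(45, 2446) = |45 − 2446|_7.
d_7(45, 2446) = 1/2401

Step 1 — x − y = 45 − 2446 = -2401. Step 2 — v_7(-2401) = 4 (factor: -2401 = −(7^4 · 1); the sign does not affect v_p). Step 3 — |x − y|_7 = 7^{-4} = 1/2401.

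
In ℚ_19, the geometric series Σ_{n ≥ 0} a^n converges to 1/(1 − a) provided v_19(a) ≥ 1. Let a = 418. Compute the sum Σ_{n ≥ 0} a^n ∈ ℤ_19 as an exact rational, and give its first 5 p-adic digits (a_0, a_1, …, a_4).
Σ a^n = 1/(1 − a) = -1/417;  first 5 digits = (1, 3, 10, 14, 15)

v_19(a) = 1 ≥ 1, so the series converges in ℤ_19 to 1/(1 − a) = 1/(1 − 418) = -1/417. Expand this rational in ℤ_19: compute digits iteratively via d_i = x_i mod 19, x_{i+1} = (x_i − d_i)/19. The first 5 digits are (1, 3, 10, 14, 15).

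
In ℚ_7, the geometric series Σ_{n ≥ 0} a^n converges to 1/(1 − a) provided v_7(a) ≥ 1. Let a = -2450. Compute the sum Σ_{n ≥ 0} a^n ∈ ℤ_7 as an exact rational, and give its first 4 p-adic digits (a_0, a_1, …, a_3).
Σ a^n = 1/(1 − a) = 1/2451;  first 4 digits = (1, 0, 6, 6)

v_7(a) = 2 ≥ 1, so the series converges in ℤ_7 to 1/(1 − a) = 1/(1 − (-2450)) = 1/2451. Expand this rational in ℤ_7: compute digits iteratively via d_i = x_i mod 7, x_{i+1} = (x_i − d_i)/7. The first 4 digits are (1, 0, 6, 6).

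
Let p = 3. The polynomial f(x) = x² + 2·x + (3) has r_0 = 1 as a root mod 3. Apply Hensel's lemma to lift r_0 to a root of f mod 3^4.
r_3 = 58 (mod 81)

Hensel: r_{i+1} = r_i − f(r_i)·(f′(r_i))^{-1} mod 3^{i+2}, f′(x) = 2x + 2. Iterate:
  r_0 = 1 (mod 3)
  r_1 = 4 (mod 9)
  r_2 = 4 (mod 27)
  r_3 = 58 (mod 81)
Final: r = 58 satisfies f(r) ≡ 0 mod 3^4.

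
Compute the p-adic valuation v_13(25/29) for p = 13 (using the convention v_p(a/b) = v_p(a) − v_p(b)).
v_13(25/29) = 0

Factor powers of 13 from the numerator and denominator of the reduced fraction: 25 = 13^0 · 25 and 29 = 13^0 · 29. Apply v_p(a/b) = v_p(a) − v_p(b): v_13(25/29) = 0 − 0 = 0.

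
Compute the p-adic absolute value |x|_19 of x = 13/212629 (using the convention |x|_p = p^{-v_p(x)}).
|13/212629|_19 = 6859

Step 1 — compute v_19(x) by factoring powers of 19 out of the numerator and denominator: v_19(13/212629) = -3. Step 2 — apply |x|_p = p^{-v_p(x)} = 19^{3} = 6859.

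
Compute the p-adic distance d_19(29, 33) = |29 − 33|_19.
d_19(29, 33) = 1

Step 1 — x − y = 29 − 33 = -4. Step 2 — v_19(-4) = 0 (factor: -4 = −(19^0 · 4); the sign does not affect v_p). Step 3 — |x − y|_19 = 19^{0} = 1.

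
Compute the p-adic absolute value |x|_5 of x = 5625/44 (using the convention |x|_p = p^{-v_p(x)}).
|5625/44|_5 = 1/625

Step 1 — compute v_5(x) by factoring powers of 5 out of the numerator and denominator: v_5(5625/44) = 4. Step 2 — apply |x|_p = p^{-v_p(x)} = 5^{-4} = 1/625.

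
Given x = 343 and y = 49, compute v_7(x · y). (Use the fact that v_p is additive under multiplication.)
v_7(16807) = 5

v_p(x) = 3 (factor: 343 = 7^3 · 1); v_p(y) = 2 (factor: 49 = 7^2 · 1). Additivity: v_p(xy) = v_p(x) + v_p(y) = 3 + 2 = 5. (Direct check: xy = 16807 = 7^5 · (1).)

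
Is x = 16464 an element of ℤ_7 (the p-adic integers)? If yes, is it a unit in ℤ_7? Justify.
x ∈ ℤ_7 but not a unit; v_7(x) = 3 > 0

ℤ_7 = {x ∈ ℚ_7 : v_7(x) ≥ 0} and ℤ_7^× = {x ∈ ℤ_7 : v_7(x) = 0}. Here v_7(16464) = v_7(num) − v_7(den) = 3; compare against these criteria.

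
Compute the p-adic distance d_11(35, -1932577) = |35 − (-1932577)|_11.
d_11(35, -1932577) = 1/161051

Step 1 — x − y = 35 − (-1932577) = 1932612. Step 2 — v_11(1932612) = 5 (factor: 1932612 = (11^5 · 12); the sign does not affect v_p). Step 3 — |x − y|_11 = 11^{-5} = 1/161051.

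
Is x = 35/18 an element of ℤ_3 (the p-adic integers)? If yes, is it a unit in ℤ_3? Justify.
x ∉ ℤ_3 (v_3(x) = -2 < 0)

ℤ_3 = {x ∈ ℚ_3 : v_3(x) ≥ 0} and ℤ_3^× = {x ∈ ℤ_3 : v_3(x) = 0}. Here v_3(35/18) = v_3(num) − v_3(den) = -2; compare against these criteria.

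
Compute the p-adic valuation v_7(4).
v_7(4) = 0

v_7(n) is the largest exponent k such that 7^k divides n. Factor out: 4 = 7^0 · 4. (Sign doesn't affect v_p.) So v_7(4) = 0.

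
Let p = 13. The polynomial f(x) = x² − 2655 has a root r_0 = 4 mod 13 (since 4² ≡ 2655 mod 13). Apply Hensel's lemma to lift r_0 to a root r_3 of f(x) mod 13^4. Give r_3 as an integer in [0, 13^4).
r_3 = 11847 (mod 28561)

Hensel's recurrence: r_{i+1} = r_i − f(r_i)·(f′(r_i))^{-1} mod 13^{i+2}, with f′(x) = 2x. Iterate:
  r_0 = 4 (mod 13)
  r_1 = 17 (mod 169)
  r_2 = 862 (mod 2197)
  r_3 = 11847 (mod 28561)
Final: r_3 = 11847, and one checks f(r_3) ≡ 0 mod 13^4.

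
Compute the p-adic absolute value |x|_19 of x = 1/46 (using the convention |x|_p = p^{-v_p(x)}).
|1/46|_19 = 1

Step 1 — compute v_19(x) by factoring powers of 19 out of the numerator and denominator: v_19(1/46) = 0. Step 2 — apply |x|_p = p^{-v_p(x)} = 19^{0} = 1.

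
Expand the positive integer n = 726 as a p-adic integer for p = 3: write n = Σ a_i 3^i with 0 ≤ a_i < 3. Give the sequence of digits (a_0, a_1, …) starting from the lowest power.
(a_0, a_1, …) = (0, 2, 2, 2, 2, 2)

Repeated division by 3 gives the digits low-to-high: 726 = 2·3^1 + 2·3^2 + 2·3^3 + 2·3^4 + 2·3^5. Digit sequence: (0, 2, 2, 2, 2, 2).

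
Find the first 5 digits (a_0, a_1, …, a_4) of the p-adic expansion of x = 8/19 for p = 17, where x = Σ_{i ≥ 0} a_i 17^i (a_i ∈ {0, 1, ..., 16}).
(a_0, …, a_4) = (4, 15, 0, 8, 4)

v_17(8/19) = 0 (numerator and denominator both coprime to 17), so x ∈ ℤ_17^×. Compute digits iteratively via a_i = x_i mod 17, x_{i+1} = (x_i − a_i)/17, with x_0 = x:
  x_0 = 8/19;  a_0 = 4;  x_1 = (x_0 − 4)/17 = -4/19
  x_1 = -4/19;  a_1 = 15;  x_2 = (x_1 − 15)/17 = -17/19
  x_2 = -17/19;  a_2 = 0;  x_3 = (x_2 − 0)/17 = -1/19
  x_3 = -1/19;  a_3 = 8;  x_4 = (x_3 − 8)/17 = -9/19
  x_4 = -9/19;  a_4 = 4;  x_5 = (x_4 − 4)/17 = -5/19
Digits: (4, 15, 0, 8, 4).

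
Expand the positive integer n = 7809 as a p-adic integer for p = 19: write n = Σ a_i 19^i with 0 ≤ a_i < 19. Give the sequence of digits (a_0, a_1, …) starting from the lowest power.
(a_0, a_1, …) = (0, 12, 2, 1)

Repeated division by 19 gives the digits low-to-high: 7809 = 12·19^1 + 2·19^2 + 1·19^3. Digit sequence: (0, 12, 2, 1).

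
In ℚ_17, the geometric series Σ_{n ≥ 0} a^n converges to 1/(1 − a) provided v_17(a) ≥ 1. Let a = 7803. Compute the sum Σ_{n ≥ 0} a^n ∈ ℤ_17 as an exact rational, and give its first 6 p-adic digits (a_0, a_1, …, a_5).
Σ a^n = 1/(1 − a) = -1/7802;  first 6 digits = (1, 0, 10, 1, 15, 8)

v_17(a) = 2 ≥ 1, so the series converges in ℤ_17 to 1/(1 − a) = 1/(1 − 7803) = -1/7802. Expand this rational in ℤ_17: compute digits iteratively via d_i = x_i mod 17, x_{i+1} = (x_i − d_i)/17. The first 6 digits are (1, 0, 10, 1, 15, 8).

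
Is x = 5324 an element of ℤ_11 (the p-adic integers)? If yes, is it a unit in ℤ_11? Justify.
x ∈ ℤ_11 but not a unit; v_11(x) = 3 > 0

ℤ_11 = {x ∈ ℚ_11 : v_11(x) ≥ 0} and ℤ_11^× = {x ∈ ℤ_11 : v_11(x) = 0}. Here v_11(5324) = v_11(num) − v_11(den) = 3; compare against these criteria.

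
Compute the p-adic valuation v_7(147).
v_7(147) = 2

v_7(n) is the largest exponent k such that 7^k divides n. Factor out: 147 = 7^2 · 3. (Sign doesn't affect v_p.) So v_7(147) = 2.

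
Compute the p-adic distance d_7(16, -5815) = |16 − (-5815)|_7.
d_7(16, -5815) = 1/343

Step 1 — x − y = 16 − (-5815) = 5831. Step 2 — v_7(5831) = 3 (factor: 5831 = (7^3 · 17); the sign does not affect v_p). Step 3 — |x − y|_7 = 7^{-3} = 1/343.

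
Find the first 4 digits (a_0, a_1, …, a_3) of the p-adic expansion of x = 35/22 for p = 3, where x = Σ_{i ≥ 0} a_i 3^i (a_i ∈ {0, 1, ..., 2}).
(a_0, …, a_3) = (2, 0, 2, 0)

v_3(35/22) = 0 (numerator and denominator both coprime to 3), so x ∈ ℤ_3^×. Compute digits iteratively via a_i = x_i mod 3, x_{i+1} = (x_i − a_i)/3, with x_0 = x:
  x_0 = 35/22;  a_0 = 2;  x_1 = (x_0 − 2)/3 = -3/22
  x_1 = -3/22;  a_1 = 0;  x_2 = (x_1 − 0)/3 = -1/22
  x_2 = -1/22;  a_2 = 2;  x_3 = (x_2 − 2)/3 = -15/22
  x_3 = -15/22;  a_3 = 0;  x_4 = (x_3 − 0)/3 = -5/22
Digits: (2, 0, 2, 0).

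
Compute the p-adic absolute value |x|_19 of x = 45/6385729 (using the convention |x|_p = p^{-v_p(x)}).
|45/6385729|_19 = 130321

Step 1 — compute v_19(x) by factoring powers of 19 out of the numerator and denominator: v_19(45/6385729) = -4. Step 2 — apply |x|_p = p^{-v_p(x)} = 19^{4} = 130321.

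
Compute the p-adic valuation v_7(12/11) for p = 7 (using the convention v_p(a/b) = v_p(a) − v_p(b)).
v_7(12/11) = 0

Factor powers of 7 from the numerator and denominator of the reduced fraction: 12 = 7^0 · 12 and 11 = 7^0 · 11. Apply v_p(a/b) = v_p(a) − v_p(b): v_7(12/11) = 0 − 0 = 0.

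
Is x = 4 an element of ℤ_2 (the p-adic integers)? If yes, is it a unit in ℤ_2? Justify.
x ∈ ℤ_2 but not a unit; v_2(x) = 2 > 0

ℤ_2 = {x ∈ ℚ_2 : v_2(x) ≥ 0} and ℤ_2^× = {x ∈ ℤ_2 : v_2(x) = 0}. Here v_2(4) = v_2(num) − v_2(den) = 2; compare against these criteria.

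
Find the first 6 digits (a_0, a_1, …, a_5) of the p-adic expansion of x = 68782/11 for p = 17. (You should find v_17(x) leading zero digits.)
(a_0, …, a_5) = (0, 0, 0, 9, 15, 13)

v_17(68782/11) = 3, so a_0 = ... = a_2 = 0. Factor out: x = 17^3 · u with u = 14/11 a unit in ℤ_17. Expand u iteratively via a_{v+i} = u_i mod 17, u_{i+1} = (u_i − a_{v+i})/17:
  u_0 = 14/11;  a_3 = 9;  u_1 = (u_0 − 9)/17 = -5/11
  u_1 = -5/11;  a_4 = 15;  u_2 = (u_1 − 15)/17 = -10/11
  u_2 = -10/11;  a_5 = 13;  u_3 = (u_2 − 13)/17 = -9/11
Digits: (0, 0, 0, 9, 15, 13).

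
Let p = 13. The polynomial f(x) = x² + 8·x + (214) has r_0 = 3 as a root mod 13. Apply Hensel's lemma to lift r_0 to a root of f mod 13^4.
r_3 = 16656 (mod 28561)

Hensel: r_{i+1} = r_i − f(r_i)·(f′(r_i))^{-1} mod 13^{i+2}, f′(x) = 2x + 8. Iterate:
  r_0 = 3 (mod 13)
  r_1 = 94 (mod 169)
  r_2 = 1277 (mod 2197)
  r_3 = 16656 (mod 28561)
Final: r = 16656 satisfies f(r) ≡ 0 mod 13^4.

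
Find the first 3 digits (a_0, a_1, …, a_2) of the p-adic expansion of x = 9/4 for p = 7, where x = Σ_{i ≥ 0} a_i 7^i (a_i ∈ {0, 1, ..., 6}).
(a_0, …, a_2) = (4, 5, 1)

v_7(9/4) = 0 (numerator and denominator both coprime to 7), so x ∈ ℤ_7^×. Compute digits iteratively via a_i = x_i mod 7, x_{i+1} = (x_i − a_i)/7, with x_0 = x:
  x_0 = 9/4;  a_0 = 4;  x_1 = (x_0 − 4)/7 = -1/4
  x_1 = -1/4;  a_1 = 5;  x_2 = (x_1 − 5)/7 = -3/4
  x_2 = -3/4;  a_2 = 1;  x_3 = (x_2 − 1)/7 = -1/4
Digits: (4, 5, 1).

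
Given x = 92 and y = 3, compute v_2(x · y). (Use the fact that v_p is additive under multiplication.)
v_2(276) = 2

v_p(x) = 2 (factor: 92 = 2^2 · 23); v_p(y) = 0 (factor: 3 = 2^0 · 3). Additivity: v_p(xy) = v_p(x) + v_p(y) = 2 + 0 = 2. (Direct check: xy = 276 = 2^2 · (69).)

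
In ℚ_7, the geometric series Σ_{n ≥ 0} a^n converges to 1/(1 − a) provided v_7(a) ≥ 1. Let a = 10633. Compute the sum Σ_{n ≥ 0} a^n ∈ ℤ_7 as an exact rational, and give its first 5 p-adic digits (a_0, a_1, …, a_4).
Σ a^n = 1/(1 − a) = -1/10632;  first 5 digits = (1, 0, 0, 3, 4)

v_7(a) = 3 ≥ 1, so the series converges in ℤ_7 to 1/(1 − a) = 1/(1 − 10633) = -1/10632. Expand this rational in ℤ_7: compute digits iteratively via d_i = x_i mod 7, x_{i+1} = (x_i − d_i)/7. The first 5 digits are (1, 0, 0, 3, 4).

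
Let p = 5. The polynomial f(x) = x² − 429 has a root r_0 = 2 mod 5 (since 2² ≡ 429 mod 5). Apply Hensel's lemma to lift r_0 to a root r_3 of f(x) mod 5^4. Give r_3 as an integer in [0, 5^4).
r_3 = 577 (mod 625)

Hensel's recurrence: r_{i+1} = r_i − f(r_i)·(f′(r_i))^{-1} mod 5^{i+2}, with f′(x) = 2x. Iterate:
  r_0 = 2 (mod 5)
  r_1 = 2 (mod 25)
  r_2 = 77 (mod 125)
  r_3 = 577 (mod 625)
Final: r_3 = 577, and one checks f(r_3) ≡ 0 mod 5^4.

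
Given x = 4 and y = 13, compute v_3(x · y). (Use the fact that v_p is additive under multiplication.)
v_3(52) = 0

v_p(x) = 0 (factor: 4 = 3^0 · 4); v_p(y) = 0 (factor: 13 = 3^0 · 13). Additivity: v_p(xy) = v_p(x) + v_p(y) = 0 + 0 = 0. (Direct check: xy = 52 = 3^0 · (52).)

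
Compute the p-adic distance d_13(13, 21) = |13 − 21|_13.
d_13(13, 21) = 1

Step 1 — x − y = 13 − 21 = -8. Step 2 — v_13(-8) = 0 (factor: -8 = −(13^0 · 8); the sign does not affect v_p). Step 3 — |x − y|_13 = 13^{0} = 1.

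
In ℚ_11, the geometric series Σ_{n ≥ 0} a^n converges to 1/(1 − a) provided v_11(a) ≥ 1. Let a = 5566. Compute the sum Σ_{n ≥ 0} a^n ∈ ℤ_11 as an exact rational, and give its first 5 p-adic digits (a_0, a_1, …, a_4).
Σ a^n = 1/(1 − a) = -1/5565;  first 5 digits = (1, 0, 2, 4, 4)

v_11(a) = 2 ≥ 1, so the series converges in ℤ_11 to 1/(1 − a) = 1/(1 − 5566) = -1/5565. Expand this rational in ℤ_11: compute digits iteratively via d_i = x_i mod 11, x_{i+1} = (x_i − d_i)/11. The first 5 digits are (1, 0, 2, 4, 4).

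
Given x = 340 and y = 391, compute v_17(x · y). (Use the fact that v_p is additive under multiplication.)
v_17(132940) = 2

v_p(x) = 1 (factor: 340 = 17^1 · 20); v_p(y) = 1 (factor: 391 = 17^1 · 23). Additivity: v_p(xy) = v_p(x) + v_p(y) = 1 + 1 = 2. (Direct check: xy = 132940 = 17^2 · (460).)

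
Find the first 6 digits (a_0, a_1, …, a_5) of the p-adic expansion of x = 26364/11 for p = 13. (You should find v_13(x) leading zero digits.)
(a_0, …, a_5) = (0, 0, 0, 7, 9, 4)

v_13(26364/11) = 3, so a_0 = ... = a_2 = 0. Factor out: x = 13^3 · u with u = 12/11 a unit in ℤ_13. Expand u iteratively via a_{v+i} = u_i mod 13, u_{i+1} = (u_i − a_{v+i})/13:
  u_0 = 12/11;  a_3 = 7;  u_1 = (u_0 − 7)/13 = -5/11
  u_1 = -5/11;  a_4 = 9;  u_2 = (u_1 − 9)/13 = -8/11
  u_2 = -8/11;  a_5 = 4;  u_3 = (u_2 − 4)/13 = -4/11
Digits: (0, 0, 0, 7, 9, 4).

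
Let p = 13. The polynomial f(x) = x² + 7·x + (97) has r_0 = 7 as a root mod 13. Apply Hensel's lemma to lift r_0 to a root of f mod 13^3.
r_2 = 553 (mod 2197)

Hensel: r_{i+1} = r_i − f(r_i)·(f′(r_i))^{-1} mod 13^{i+2}, f′(x) = 2x + 7. Iterate:
  r_0 = 7 (mod 13)
  r_1 = 46 (mod 169)
  r_2 = 553 (mod 2197)
Final: r = 553 satisfies f(r) ≡ 0 mod 13^3.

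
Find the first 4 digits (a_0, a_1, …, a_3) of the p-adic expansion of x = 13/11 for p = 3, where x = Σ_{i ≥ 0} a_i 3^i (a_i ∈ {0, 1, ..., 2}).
(a_0, …, a_3) = (2, 0, 1, 1)

v_3(13/11) = 0 (numerator and denominator both coprime to 3), so x ∈ ℤ_3^×. Compute digits iteratively via a_i = x_i mod 3, x_{i+1} = (x_i − a_i)/3, with x_0 = x:
  x_0 = 13/11;  a_0 = 2;  x_1 = (x_0 − 2)/3 = -3/11
  x_1 = -3/11;  a_1 = 0;  x_2 = (x_1 − 0)/3 = -1/11
  x_2 = -1/11;  a_2 = 1;  x_3 = (x_2 − 1)/3 = -4/11
  x_3 = -4/11;  a_3 = 1;  x_4 = (x_3 − 1)/3 = -5/11
Digits: (2, 0, 1, 1).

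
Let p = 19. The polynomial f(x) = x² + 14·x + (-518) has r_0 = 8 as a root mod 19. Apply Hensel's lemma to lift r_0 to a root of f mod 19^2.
r_1 = 236 (mod 361)

Hensel: r_{i+1} = r_i − f(r_i)·(f′(r_i))^{-1} mod 19^{i+2}, f′(x) = 2x + 14. Iterate:
  r_0 = 8 (mod 19)
  r_1 = 236 (mod 361)
Final: r = 236 satisfies f(r) ≡ 0 mod 19^2.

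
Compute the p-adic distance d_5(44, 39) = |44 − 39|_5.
d_5(44, 39) = 1/5

Step 1 — x − y = 44 − 39 = 5. Step 2 — v_5(5) = 1 (factor: 5 = (5^1 · 1); the sign does not affect v_p). Step 3 — |x − y|_5 = 5^{-1} = 1/5.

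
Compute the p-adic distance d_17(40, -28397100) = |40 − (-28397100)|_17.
d_17(40, -28397100) = 1/1419857

Step 1 — x − y = 40 − (-28397100) = 28397140. Step 2 — v_17(28397140) = 5 (factor: 28397140 = (17^5 · 20); the sign does not affect v_p). Step 3 — |x − y|_17 = 17^{-5} = 1/1419857.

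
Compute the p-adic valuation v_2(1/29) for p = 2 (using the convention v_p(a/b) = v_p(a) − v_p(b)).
v_2(1/29) = 0

Factor powers of 2 from the numerator and denominator of the reduced fraction: 1 = 2^0 · 1 and 29 = 2^0 · 29. Apply v_p(a/b) = v_p(a) − v_p(b): v_2(1/29) = 0 − 0 = 0.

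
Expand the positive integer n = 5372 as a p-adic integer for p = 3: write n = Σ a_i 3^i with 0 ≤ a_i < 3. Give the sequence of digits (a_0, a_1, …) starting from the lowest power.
(a_0, a_1, …) = (2, 2, 2, 0, 0, 1, 1, 2)

Repeated division by 3 gives the digits low-to-high: 5372 = 2 + 2·3^1 + 2·3^2 + 1·3^5 + 1·3^6 + 2·3^7. Digit sequence: (2, 2, 2, 0, 0, 1, 1, 2).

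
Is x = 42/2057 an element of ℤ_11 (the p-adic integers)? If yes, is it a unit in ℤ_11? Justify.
x ∉ ℤ_11 (v_11(x) = -2 < 0)

ℤ_11 = {x ∈ ℚ_11 : v_11(x) ≥ 0} and ℤ_11^× = {x ∈ ℤ_11 : v_11(x) = 0}. Here v_11(42/2057) = v_11(num) − v_11(den) = -2; compare against these criteria.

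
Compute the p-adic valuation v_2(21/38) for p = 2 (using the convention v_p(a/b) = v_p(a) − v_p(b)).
v_2(21/38) = -1

Factor powers of 2 from the numerator and denominator of the reduced fraction: 21 = 2^0 · 21 and 38 = 2^1 · 19. Apply v_p(a/b) = v_p(a) − v_p(b): v_2(21/38) = 0 − 1 = -1.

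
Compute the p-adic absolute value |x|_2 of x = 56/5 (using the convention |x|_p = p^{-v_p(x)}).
|56/5|_2 = 1/8

Step 1 — compute v_2(x) by factoring powers of 2 out of the numerator and denominator: v_2(56/5) = 3. Step 2 — apply |x|_p = p^{-v_p(x)} = 2^{-3} = 1/8.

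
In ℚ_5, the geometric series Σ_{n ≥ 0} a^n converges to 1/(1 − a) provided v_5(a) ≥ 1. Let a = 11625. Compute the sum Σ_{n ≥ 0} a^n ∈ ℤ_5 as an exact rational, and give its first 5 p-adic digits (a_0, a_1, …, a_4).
Σ a^n = 1/(1 − a) = -1/11624;  first 5 digits = (1, 0, 0, 3, 3)

v_5(a) = 3 ≥ 1, so the series converges in ℤ_5 to 1/(1 − a) = 1/(1 − 11625) = -1/11624. Expand this rational in ℤ_5: compute digits iteratively via d_i = x_i mod 5, x_{i+1} = (x_i − d_i)/5. The first 5 digits are (1, 0, 0, 3, 3).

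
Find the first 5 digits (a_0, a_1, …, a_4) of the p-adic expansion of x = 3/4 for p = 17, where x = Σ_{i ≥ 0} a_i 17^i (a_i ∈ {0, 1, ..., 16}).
(a_0, …, a_4) = (5, 4, 4, 4, 4)

v_17(3/4) = 0 (numerator and denominator both coprime to 17), so x ∈ ℤ_17^×. Compute digits iteratively via a_i = x_i mod 17, x_{i+1} = (x_i − a_i)/17, with x_0 = x:
  x_0 = 3/4;  a_0 = 5;  x_1 = (x_0 − 5)/17 = -1/4
  x_1 = -1/4;  a_1 = 4;  x_2 = (x_1 − 4)/17 = -1/4
  x_2 = -1/4;  a_2 = 4;  x_3 = (x_2 − 4)/17 = -1/4
  x_3 = -1/4;  a_3 = 4;  x_4 = (x_3 − 4)/17 = -1/4
  x_4 = -1/4;  a_4 = 4;  x_5 = (x_4 − 4)/17 = -1/4
Digits: (5, 4, 4, 4, 4).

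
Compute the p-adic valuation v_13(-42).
v_13(-42) = 0

v_13(n) is the largest exponent k such that 13^k divides n. Factor out: -42 = -13^0 · 42. (Sign doesn't affect v_p.) So v_13(-42) = 0.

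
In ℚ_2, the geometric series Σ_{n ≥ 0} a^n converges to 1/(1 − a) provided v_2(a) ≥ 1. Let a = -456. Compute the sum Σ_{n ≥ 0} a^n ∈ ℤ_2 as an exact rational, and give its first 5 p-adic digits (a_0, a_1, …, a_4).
Σ a^n = 1/(1 − a) = 1/457;  first 5 digits = (1, 0, 0, 1, 1)

v_2(a) = 3 ≥ 1, so the series converges in ℤ_2 to 1/(1 − a) = 1/(1 − (-456)) = 1/457. Expand this rational in ℤ_2: compute digits iteratively via d_i = x_i mod 2, x_{i+1} = (x_i − d_i)/2. The first 5 digits are (1, 0, 0, 1, 1).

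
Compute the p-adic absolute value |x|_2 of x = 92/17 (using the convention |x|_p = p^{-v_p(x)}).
|92/17|_2 = 1/4

Step 1 — compute v_2(x) by factoring powers of 2 out of the numerator and denominator: v_2(92/17) = 2. Step 2 — apply |x|_p = p^{-v_p(x)} = 2^{-2} = 1/4.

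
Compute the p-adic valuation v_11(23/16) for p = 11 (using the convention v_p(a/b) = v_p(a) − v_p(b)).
v_11(23/16) = 0

Factor powers of 11 from the numerator and denominator of the reduced fraction: 23 = 11^0 · 23 and 16 = 11^0 · 16. Apply v_p(a/b) = v_p(a) − v_p(b): v_11(23/16) = 0 − 0 = 0.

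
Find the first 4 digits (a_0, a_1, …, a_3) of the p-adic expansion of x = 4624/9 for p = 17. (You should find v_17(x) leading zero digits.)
(a_0, …, a_3) = (0, 0, 15, 3)

v_17(4624/9) = 2, so a_0 = ... = a_1 = 0. Factor out: x = 17^2 · u with u = 16/9 a unit in ℤ_17. Expand u iteratively via a_{v+i} = u_i mod 17, u_{i+1} = (u_i − a_{v+i})/17:
  u_0 = 16/9;  a_2 = 15;  u_1 = (u_0 − 15)/17 = -7/9
  u_1 = -7/9;  a_3 = 3;  u_2 = (u_1 − 3)/17 = -2/9
Digits: (0, 0, 15, 3).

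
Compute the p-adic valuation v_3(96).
v_3(96) = 1

v_3(n) is the largest exponent k such that 3^k divides n. Factor out: 96 = 3^1 · 32. (Sign doesn't affect v_p.) So v_3(96) = 1.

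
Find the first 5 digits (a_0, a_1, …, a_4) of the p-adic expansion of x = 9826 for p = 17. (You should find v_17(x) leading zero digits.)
(a_0, …, a_4) = (0, 0, 0, 2, 0)

v_17(9826) = 3, so a_0 = ... = a_2 = 0. Factor out: x = 17^3 · u with u = 2 a unit in ℤ_17. Expand u iteratively via a_{v+i} = u_i mod 17, u_{i+1} = (u_i − a_{v+i})/17:
  u_0 = 2;  a_3 = 2;  u_1 = (u_0 − 2)/17 = 0
  u_1 = 0;  a_4 = 0;  u_2 = (u_1 − 0)/17 = 0
Digits: (0, 0, 0, 2, 0).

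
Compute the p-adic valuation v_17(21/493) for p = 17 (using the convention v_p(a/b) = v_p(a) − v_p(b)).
v_17(21/493) = -1

Factor powers of 17 from the numerator and denominator of the reduced fraction: 21 = 17^0 · 21 and 493 = 17^1 · 29. Apply v_p(a/b) = v_p(a) − v_p(b): v_17(21/493) = 0 − 1 = -1.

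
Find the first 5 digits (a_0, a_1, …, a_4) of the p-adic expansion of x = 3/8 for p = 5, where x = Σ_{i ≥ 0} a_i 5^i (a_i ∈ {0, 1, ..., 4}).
(a_0, …, a_4) = (1, 3, 0, 3, 0)

v_5(3/8) = 0 (numerator and denominator both coprime to 5), so x ∈ ℤ_5^×. Compute digits iteratively via a_i = x_i mod 5, x_{i+1} = (x_i − a_i)/5, with x_0 = x:
  x_0 = 3/8;  a_0 = 1;  x_1 = (x_0 − 1)/5 = -1/8
  x_1 = -1/8;  a_1 = 3;  x_2 = (x_1 − 3)/5 = -5/8
  x_2 = -5/8;  a_2 = 0;  x_3 = (x_2 − 0)/5 = -1/8
  x_3 = -1/8;  a_3 = 3;  x_4 = (x_3 − 3)/5 = -5/8
  x_4 = -5/8;  a_4 = 0;  x_5 = (x_4 − 0)/5 = -1/8
Digits: (1, 3, 0, 3, 0).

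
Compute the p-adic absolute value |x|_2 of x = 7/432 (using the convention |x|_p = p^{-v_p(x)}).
|7/432|_2 = 16

Step 1 — compute v_2(x) by factoring powers of 2 out of the numerator and denominator: v_2(7/432) = -4. Step 2 — apply |x|_p = p^{-v_p(x)} = 2^{4} = 16.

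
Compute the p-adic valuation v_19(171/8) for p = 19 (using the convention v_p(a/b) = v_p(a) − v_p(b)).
v_19(171/8) = 1

Factor powers of 19 from the numerator and denominator of the reduced fraction: 171 = 19^1 · 9 and 8 = 19^0 · 8. Apply v_p(a/b) = v_p(a) − v_p(b): v_19(171/8) = 1 − 0 = 1.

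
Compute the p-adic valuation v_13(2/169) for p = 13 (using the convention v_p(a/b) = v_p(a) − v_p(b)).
v_13(2/169) = -2

Factor powers of 13 from the numerator and denominator of the reduced fraction: 2 = 13^0 · 2 and 169 = 13^2 · 1. Apply v_p(a/b) = v_p(a) − v_p(b): v_13(2/169) = 0 − 2 = -2.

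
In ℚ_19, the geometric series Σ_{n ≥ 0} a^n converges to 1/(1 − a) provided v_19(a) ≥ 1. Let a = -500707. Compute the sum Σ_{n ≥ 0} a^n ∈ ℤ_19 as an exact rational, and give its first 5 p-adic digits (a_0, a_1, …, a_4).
Σ a^n = 1/(1 − a) = 1/500708;  first 5 digits = (1, 0, 0, 3, 15)

v_19(a) = 3 ≥ 1, so the series converges in ℤ_19 to 1/(1 − a) = 1/(1 − (-500707)) = 1/500708. Expand this rational in ℤ_19: compute digits iteratively via d_i = x_i mod 19, x_{i+1} = (x_i − d_i)/19. The first 5 digits are (1, 0, 0, 3, 15).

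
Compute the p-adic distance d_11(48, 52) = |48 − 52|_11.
d_11(48, 52) = 1

Step 1 — x − y = 48 − 52 = -4. Step 2 — v_11(-4) = 0 (factor: -4 = −(11^0 · 4); the sign does not affect v_p). Step 3 — |x − y|_11 = 11^{0} = 1.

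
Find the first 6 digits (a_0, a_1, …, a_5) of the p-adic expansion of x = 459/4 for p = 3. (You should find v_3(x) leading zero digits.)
(a_0, …, a_5) = (0, 0, 0, 2, 0, 1)

v_3(459/4) = 3, so a_0 = ... = a_2 = 0. Factor out: x = 3^3 · u with u = 17/4 a unit in ℤ_3. Expand u iteratively via a_{v+i} = u_i mod 3, u_{i+1} = (u_i − a_{v+i})/3:
  u_0 = 17/4;  a_3 = 2;  u_1 = (u_0 − 2)/3 = 3/4
  u_1 = 3/4;  a_4 = 0;  u_2 = (u_1 − 0)/3 = 1/4
  u_2 = 1/4;  a_5 = 1;  u_3 = (u_2 − 1)/3 = -1/4
Digits: (0, 0, 0, 2, 0, 1).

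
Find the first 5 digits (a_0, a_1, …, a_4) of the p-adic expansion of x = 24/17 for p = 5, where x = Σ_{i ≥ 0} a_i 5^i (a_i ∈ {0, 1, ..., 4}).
(a_0, …, a_4) = (2, 4, 3, 1, 2)

v_5(24/17) = 0 (numerator and denominator both coprime to 5), so x ∈ ℤ_5^×. Compute digits iteratively via a_i = x_i mod 5, x_{i+1} = (x_i − a_i)/5, with x_0 = x:
  x_0 = 24/17;  a_0 = 2;  x_1 = (x_0 − 2)/5 = -2/17
  x_1 = -2/17;  a_1 = 4;  x_2 = (x_1 − 4)/5 = -14/17
  x_2 = -14/17;  a_2 = 3;  x_3 = (x_2 − 3)/5 = -13/17
  x_3 = -13/17;  a_3 = 1;  x_4 = (x_3 − 1)/5 = -6/17
  x_4 = -6/17;  a_4 = 2;  x_5 = (x_4 − 2)/5 = -8/17
Digits: (2, 4, 3, 1, 2).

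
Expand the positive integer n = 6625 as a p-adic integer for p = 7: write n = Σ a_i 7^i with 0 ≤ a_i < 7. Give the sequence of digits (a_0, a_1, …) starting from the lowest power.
(a_0, a_1, …) = (3, 1, 2, 5, 2)

Repeated division by 7 gives the digits low-to-high: 6625 = 3 + 1·7^1 + 2·7^2 + 5·7^3 + 2·7^4. Digit sequence: (3, 1, 2, 5, 2).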